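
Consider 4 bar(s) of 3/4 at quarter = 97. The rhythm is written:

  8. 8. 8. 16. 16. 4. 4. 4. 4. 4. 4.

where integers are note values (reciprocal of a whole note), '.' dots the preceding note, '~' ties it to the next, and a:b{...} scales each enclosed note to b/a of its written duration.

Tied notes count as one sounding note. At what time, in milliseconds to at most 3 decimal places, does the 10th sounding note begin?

1. 0.0ms @ 0 + 463.918ms (3/4)
2. 463.918ms @ 3/4 + 463.918ms (3/4)
3. 927.835ms @ 3/2 + 463.918ms (3/4)
4. 1391.753ms @ 9/4 + 231.959ms (3/8)
5. 1623.711ms @ 21/8 + 231.959ms (3/8)
6. 1855.67ms @ 3 + 927.835ms (3/2)
7. 2783.505ms @ 9/2 + 927.835ms (3/2)
8. 3711.34ms @ 6 + 927.835ms (3/2)
9. 4639.175ms @ 15/2 + 927.835ms (3/2)
10. 5567.01ms @ 9 + 927.835ms (3/2)
11. 6494.845ms @ 21/2 + 927.835ms (3/2)

note 10 onset = 9b = 5567.01ms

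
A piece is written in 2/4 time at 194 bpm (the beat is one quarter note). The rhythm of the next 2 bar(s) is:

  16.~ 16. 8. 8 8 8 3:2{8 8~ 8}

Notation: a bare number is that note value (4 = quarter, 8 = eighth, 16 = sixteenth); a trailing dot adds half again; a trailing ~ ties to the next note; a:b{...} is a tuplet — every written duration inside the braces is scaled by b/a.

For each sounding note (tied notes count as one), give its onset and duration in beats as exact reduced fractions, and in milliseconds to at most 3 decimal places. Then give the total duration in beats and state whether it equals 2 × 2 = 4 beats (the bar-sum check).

1) 0.0ms=0b +231.959ms=3/4b
2) 231.959ms=3/4b +231.959ms=3/4b
3) 463.918ms=3/2b +154.639ms=1/2b
4) 618.557ms=2b +154.639ms=1/2b
5) 773.196ms=5/2b +154.639ms=1/2b
6) 927.835ms=3b +103.093ms=1/3b
7) 1030.928ms=10/3b +206.186ms=2/3b
Σ=4b of 4 (194bpm 2/4) — PASS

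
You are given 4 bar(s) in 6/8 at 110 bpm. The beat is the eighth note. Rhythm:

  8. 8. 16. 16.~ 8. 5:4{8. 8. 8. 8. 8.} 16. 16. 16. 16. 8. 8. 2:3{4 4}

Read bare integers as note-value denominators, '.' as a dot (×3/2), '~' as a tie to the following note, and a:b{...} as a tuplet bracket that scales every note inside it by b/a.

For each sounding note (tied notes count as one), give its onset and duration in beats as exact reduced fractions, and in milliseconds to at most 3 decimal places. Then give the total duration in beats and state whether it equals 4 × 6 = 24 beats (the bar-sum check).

1) 0.0ms=0b +818.182ms=3/2b
2) 818.182ms=3/2b +818.182ms=3/2b
3) 1636.364ms=3b +409.091ms=3/4b
4) 2045.455ms=15/4b +1227.273ms=9/4b
5) 3272.727ms=6b +654.545ms=6/5b
6) 3927.273ms=36/5b +654.545ms=6/5b
7) 4581.818ms=42/5b +654.545ms=6/5b
8) 5236.364ms=48/5b +654.545ms=6/5b
9) 5890.909ms=54/5b +654.545ms=6/5b
10) 6545.455ms=12b +409.091ms=3/4b
11) 6954.545ms=51/4b +409.091ms=3/4b
12) 7363.636ms=27/2b +409.091ms=3/4b
13) 7772.727ms=57/4b +409.091ms=3/4b
14) 8181.818ms=15b +818.182ms=3/2b
15) 9000.0ms=33/2b +818.182ms=3/2b
16) 9818.182ms=18b +1636.364ms=3b
17) 11454.545ms=21b +1636.364ms=3b
Σ=24b of 24 (110bpm 6/8) — PASS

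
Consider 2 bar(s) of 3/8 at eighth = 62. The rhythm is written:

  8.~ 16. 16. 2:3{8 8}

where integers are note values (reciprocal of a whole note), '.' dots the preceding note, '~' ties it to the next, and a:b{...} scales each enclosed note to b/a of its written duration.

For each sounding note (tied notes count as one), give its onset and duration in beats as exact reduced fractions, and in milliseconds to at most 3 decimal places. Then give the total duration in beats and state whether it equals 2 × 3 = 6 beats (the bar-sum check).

1) 0.0ms=0b +2177.419ms=9/4b
2) 2177.419ms=9/4b +725.806ms=3/4b
3) 2903.226ms=3b +1451.613ms=3/2b
4) 4354.839ms=9/2b +1451.613ms=3/2b
Σ=6b of 6 (62bpm 3/8) — PASS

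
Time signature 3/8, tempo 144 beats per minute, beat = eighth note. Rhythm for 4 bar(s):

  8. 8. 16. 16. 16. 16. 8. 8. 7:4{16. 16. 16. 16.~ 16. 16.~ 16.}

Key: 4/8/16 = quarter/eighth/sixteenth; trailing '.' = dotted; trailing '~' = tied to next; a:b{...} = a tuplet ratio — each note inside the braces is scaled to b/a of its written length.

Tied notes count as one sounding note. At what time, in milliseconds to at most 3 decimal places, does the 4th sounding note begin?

note 4 onset = 15/4b = 1562.5ms

1. 0.0ms @ 0 + 625.0ms (3/2)
2. 625.0ms @ 3/2 + 625.0ms (3/2)
3. 1250.0ms @ 3 + 312.5ms (3/4)
4. 1562.5ms @ 15/4 + 312.5ms (3/4)
5. 1875.0ms @ 9/2 + 312.5ms (3/4)
6. 2187.5ms @ 21/4 + 312.5ms (3/4)
7. 2500.0ms @ 6 + 625.0ms (3/2)
8. 3125.0ms @ 15/2 + 625.0ms (3/2)
9. 3750.0ms @ 9 + 178.571ms (3/7)
10. 3928.571ms @ 66/7 + 178.571ms (3/7)
11. 4107.143ms @ 69/7 + 178.571ms (3/7)
12. 4285.714ms @ 72/7 + 357.143ms (6/7)
13. 4642.857ms @ 78/7 + 357.143ms (6/7)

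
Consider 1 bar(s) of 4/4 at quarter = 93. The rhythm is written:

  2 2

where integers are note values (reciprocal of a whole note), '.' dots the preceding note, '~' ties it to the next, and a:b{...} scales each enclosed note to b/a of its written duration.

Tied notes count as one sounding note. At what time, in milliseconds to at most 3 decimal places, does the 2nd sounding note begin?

note 2 onset = 2b = 1290.323ms

1. 0.0ms @ 0 + 1290.323ms (2)
2. 1290.323ms @ 2 + 1290.323ms (2)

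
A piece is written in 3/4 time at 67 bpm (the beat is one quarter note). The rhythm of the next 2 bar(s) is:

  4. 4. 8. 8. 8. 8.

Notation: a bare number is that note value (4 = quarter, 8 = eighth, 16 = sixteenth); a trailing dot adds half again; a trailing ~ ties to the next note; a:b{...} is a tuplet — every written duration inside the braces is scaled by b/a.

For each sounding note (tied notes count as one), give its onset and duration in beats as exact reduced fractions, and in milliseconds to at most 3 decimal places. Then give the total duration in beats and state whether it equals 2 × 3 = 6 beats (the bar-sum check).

1) 0.0ms=0b +1343.284ms=3/2b
2) 1343.284ms=3/2b +1343.284ms=3/2b
3) 2686.567ms=3b +671.642ms=3/4b
4) 3358.209ms=15/4b +671.642ms=3/4b
5) 4029.851ms=9/2b +671.642ms=3/4b
6) 4701.493ms=21/4b +671.642ms=3/4b
Σ=6b of 6 (67bpm 3/4) — PASS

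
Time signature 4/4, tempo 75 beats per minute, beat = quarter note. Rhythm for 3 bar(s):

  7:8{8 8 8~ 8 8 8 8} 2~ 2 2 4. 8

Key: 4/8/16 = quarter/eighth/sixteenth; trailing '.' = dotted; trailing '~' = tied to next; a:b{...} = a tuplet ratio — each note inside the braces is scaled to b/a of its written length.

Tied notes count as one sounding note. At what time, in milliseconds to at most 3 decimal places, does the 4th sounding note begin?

1. 0.0ms @ 0 + 457.143ms (4/7)
2. 457.143ms @ 4/7 + 457.143ms (4/7)
3. 914.286ms @ 8/7 + 914.286ms (8/7)
4. 1828.571ms @ 16/7 + 457.143ms (4/7)
5. 2285.714ms @ 20/7 + 457.143ms (4/7)
6. 2742.857ms @ 24/7 + 457.143ms (4/7)
7. 3200.0ms @ 4 + 3200.0ms (4)
8. 6400.0ms @ 8 + 1600.0ms (2)
9. 8000.0ms @ 10 + 1200.0ms (3/2)
10. 9200.0ms @ 23/2 + 400.0ms (1/2)

note 4 onset = 16/7b = 1828.571ms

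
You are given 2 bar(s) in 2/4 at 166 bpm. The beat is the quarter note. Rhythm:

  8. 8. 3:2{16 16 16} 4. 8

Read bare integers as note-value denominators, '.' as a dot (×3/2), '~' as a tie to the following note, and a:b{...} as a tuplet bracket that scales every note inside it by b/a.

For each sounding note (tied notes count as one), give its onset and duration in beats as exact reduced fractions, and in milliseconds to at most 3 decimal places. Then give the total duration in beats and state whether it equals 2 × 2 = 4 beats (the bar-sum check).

1) 0.0ms=0b +271.084ms=3/4b
2) 271.084ms=3/4b +271.084ms=3/4b
3) 542.169ms=3/2b +60.241ms=1/6b
4) 602.41ms=5/3b +60.241ms=1/6b
5) 662.651ms=11/6b +60.241ms=1/6b
6) 722.892ms=2b +542.169ms=3/2b
7) 1265.06ms=7/2b +180.723ms=1/2b
Σ=4b of 4 (166bpm 2/4) — PASS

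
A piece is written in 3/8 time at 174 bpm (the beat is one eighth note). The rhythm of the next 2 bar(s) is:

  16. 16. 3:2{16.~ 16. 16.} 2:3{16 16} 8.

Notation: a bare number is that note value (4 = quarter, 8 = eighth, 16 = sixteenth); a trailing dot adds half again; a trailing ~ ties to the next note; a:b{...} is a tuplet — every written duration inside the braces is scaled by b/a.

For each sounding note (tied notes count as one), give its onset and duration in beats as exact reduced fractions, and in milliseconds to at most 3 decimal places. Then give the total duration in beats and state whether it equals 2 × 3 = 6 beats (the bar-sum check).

1) 0.0ms=0b +258.621ms=3/4b
2) 258.621ms=3/4b +258.621ms=3/4b
3) 517.241ms=3/2b +344.828ms=1b
4) 862.069ms=5/2b +172.414ms=1/2b
5) 1034.483ms=3b +258.621ms=3/4b
6) 1293.103ms=15/4b +258.621ms=3/4b
7) 1551.724ms=9/2b +517.241ms=3/2b
Σ=6b of 6 (174bpm 3/8) — PASS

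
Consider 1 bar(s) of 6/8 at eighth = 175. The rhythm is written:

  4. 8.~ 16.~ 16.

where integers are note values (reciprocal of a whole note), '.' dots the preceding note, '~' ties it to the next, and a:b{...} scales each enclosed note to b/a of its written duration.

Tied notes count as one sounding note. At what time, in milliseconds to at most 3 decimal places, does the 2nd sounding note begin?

1. 0.0ms @ 0 + 1028.571ms (3)
2. 1028.571ms @ 3 + 1028.571ms (3)

note 2 onset = 3b = 1028.571ms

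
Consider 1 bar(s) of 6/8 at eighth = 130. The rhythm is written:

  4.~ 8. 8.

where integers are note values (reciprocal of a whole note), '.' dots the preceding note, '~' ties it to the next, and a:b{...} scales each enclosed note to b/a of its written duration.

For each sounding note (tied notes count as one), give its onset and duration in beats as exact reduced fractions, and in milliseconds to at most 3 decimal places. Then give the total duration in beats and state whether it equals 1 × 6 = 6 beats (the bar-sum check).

1) 0.0ms=0b +2076.923ms=9/2b
2) 2076.923ms=9/2b +692.308ms=3/2b
Σ=6b of 6 (130bpm 6/8) — PASS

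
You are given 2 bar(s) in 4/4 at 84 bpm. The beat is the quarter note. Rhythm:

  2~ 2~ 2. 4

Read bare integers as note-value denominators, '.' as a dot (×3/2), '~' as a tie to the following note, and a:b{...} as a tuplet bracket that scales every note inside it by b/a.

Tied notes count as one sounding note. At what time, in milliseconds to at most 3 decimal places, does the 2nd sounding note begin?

1. 0.0ms @ 0 + 5000.0ms (7)
2. 5000.0ms @ 7 + 714.286ms (1)

note 2 onset = 7b = 5000.0ms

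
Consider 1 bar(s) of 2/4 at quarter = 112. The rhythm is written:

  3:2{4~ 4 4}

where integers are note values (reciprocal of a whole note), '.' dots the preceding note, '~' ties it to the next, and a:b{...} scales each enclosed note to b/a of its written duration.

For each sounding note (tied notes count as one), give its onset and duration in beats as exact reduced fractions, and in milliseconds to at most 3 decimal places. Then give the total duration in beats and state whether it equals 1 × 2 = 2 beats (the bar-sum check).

1) 0.0ms=0b +714.286ms=4/3b
2) 714.286ms=4/3b +357.143ms=2/3b
Σ=2b of 2 (112bpm 2/4) — PASS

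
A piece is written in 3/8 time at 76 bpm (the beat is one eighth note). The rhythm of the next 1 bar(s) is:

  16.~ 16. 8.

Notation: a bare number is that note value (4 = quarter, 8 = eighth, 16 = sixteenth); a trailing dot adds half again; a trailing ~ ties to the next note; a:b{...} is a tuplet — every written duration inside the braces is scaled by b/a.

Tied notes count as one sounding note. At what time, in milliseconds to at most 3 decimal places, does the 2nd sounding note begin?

note 2 onset = 3/2b = 1184.211ms

1. 0.0ms @ 0 + 1184.211ms (3/2)
2. 1184.211ms @ 3/2 + 1184.211ms (3/2)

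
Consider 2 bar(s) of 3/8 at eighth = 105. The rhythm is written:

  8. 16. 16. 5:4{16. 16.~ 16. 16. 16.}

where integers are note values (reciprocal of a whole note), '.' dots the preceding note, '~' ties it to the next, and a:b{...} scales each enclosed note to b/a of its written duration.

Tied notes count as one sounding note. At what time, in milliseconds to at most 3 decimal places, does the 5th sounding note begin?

note 5 onset = 18/5b = 2057.143ms

1. 0.0ms @ 0 + 857.143ms (3/2)
2. 857.143ms @ 3/2 + 428.571ms (3/4)
3. 1285.714ms @ 9/4 + 428.571ms (3/4)
4. 1714.286ms @ 3 + 342.857ms (3/5)
5. 2057.143ms @ 18/5 + 685.714ms (6/5)
6. 2742.857ms @ 24/5 + 342.857ms (3/5)
7. 3085.714ms @ 27/5 + 342.857ms (3/5)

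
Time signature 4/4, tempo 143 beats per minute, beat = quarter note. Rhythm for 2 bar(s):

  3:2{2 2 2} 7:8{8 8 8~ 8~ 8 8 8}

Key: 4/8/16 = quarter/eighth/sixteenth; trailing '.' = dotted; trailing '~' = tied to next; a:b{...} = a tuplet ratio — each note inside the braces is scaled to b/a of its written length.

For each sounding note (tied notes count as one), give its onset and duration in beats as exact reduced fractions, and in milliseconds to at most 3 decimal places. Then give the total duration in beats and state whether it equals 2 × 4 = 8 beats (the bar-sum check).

1) 0.0ms=0b +559.441ms=4/3b
2) 559.441ms=4/3b +559.441ms=4/3b
3) 1118.881ms=8/3b +559.441ms=4/3b
4) 1678.322ms=4b +239.76ms=4/7b
5) 1918.082ms=32/7b +239.76ms=4/7b
6) 2157.842ms=36/7b +719.281ms=12/7b
7) 2877.123ms=48/7b +239.76ms=4/7b
8) 3116.883ms=52/7b +239.76ms=4/7b
Σ=8b of 8 (143bpm 4/4) — PASS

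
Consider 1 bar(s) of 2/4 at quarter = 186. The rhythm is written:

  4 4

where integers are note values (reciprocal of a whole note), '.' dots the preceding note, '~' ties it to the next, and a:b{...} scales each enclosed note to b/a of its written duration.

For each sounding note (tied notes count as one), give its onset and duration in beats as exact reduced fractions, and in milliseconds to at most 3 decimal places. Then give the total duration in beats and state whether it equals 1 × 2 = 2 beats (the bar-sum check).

1) 0.0ms=0b +322.581ms=1b
2) 322.581ms=1b +322.581ms=1b
Σ=2b of 2 (186bpm 2/4) — PASS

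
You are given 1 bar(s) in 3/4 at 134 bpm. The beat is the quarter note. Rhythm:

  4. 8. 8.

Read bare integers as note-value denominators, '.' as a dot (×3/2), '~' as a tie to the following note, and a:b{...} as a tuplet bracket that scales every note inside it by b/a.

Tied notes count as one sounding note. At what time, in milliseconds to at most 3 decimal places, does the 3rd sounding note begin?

1. 0.0ms @ 0 + 671.642ms (3/2)
2. 671.642ms @ 3/2 + 335.821ms (3/4)
3. 1007.463ms @ 9/4 + 335.821ms (3/4)

note 3 onset = 9/4b = 1007.463ms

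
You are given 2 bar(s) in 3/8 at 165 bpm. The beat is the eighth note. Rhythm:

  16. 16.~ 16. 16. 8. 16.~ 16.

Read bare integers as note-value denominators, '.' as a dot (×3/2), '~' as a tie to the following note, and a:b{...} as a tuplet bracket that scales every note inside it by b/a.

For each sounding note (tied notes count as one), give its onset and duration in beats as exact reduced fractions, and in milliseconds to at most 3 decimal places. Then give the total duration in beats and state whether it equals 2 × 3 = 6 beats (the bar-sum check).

1) 0.0ms=0b +272.727ms=3/4b
2) 272.727ms=3/4b +545.455ms=3/2b
3) 818.182ms=9/4b +272.727ms=3/4b
4) 1090.909ms=3b +545.455ms=3/2b
5) 1636.364ms=9/2b +545.455ms=3/2b
Σ=6b of 6 (165bpm 3/8) — PASS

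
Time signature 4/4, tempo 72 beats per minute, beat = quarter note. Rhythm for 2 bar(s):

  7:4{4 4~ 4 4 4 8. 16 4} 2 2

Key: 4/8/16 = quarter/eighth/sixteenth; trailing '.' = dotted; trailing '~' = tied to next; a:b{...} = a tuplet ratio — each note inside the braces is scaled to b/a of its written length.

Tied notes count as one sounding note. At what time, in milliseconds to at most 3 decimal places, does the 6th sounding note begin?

1. 0.0ms @ 0 + 476.19ms (4/7)
2. 476.19ms @ 4/7 + 952.381ms (8/7)
3. 1428.571ms @ 12/7 + 476.19ms (4/7)
4. 1904.762ms @ 16/7 + 476.19ms (4/7)
5. 2380.952ms @ 20/7 + 357.143ms (3/7)
6. 2738.095ms @ 23/7 + 119.048ms (1/7)
7. 2857.143ms @ 24/7 + 476.19ms (4/7)
8. 3333.333ms @ 4 + 1666.667ms (2)
9. 5000.0ms @ 6 + 1666.667ms (2)

note 6 onset = 23/7b = 2738.095ms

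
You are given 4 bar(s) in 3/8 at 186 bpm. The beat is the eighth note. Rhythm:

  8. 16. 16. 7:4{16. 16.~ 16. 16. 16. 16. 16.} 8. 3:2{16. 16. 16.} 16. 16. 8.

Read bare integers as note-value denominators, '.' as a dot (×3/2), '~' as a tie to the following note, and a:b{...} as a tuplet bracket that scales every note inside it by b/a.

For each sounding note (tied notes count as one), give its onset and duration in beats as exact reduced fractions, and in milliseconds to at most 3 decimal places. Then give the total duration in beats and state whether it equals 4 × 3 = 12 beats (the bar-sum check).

1) 0.0ms=0b +483.871ms=3/2b
2) 483.871ms=3/2b +241.935ms=3/4b
3) 725.806ms=9/4b +241.935ms=3/4b
4) 967.742ms=3b +138.249ms=3/7b
5) 1105.991ms=24/7b +276.498ms=6/7b
6) 1382.488ms=30/7b +138.249ms=3/7b
7) 1520.737ms=33/7b +138.249ms=3/7b
8) 1658.986ms=36/7b +138.249ms=3/7b
9) 1797.235ms=39/7b +138.249ms=3/7b
10) 1935.484ms=6b +483.871ms=3/2b
11) 2419.355ms=15/2b +161.29ms=1/2b
12) 2580.645ms=8b +161.29ms=1/2b
13) 2741.935ms=17/2b +161.29ms=1/2b
14) 2903.226ms=9b +241.935ms=3/4b
15) 3145.161ms=39/4b +241.935ms=3/4b
16) 3387.097ms=21/2b +483.871ms=3/2b
Σ=12b of 12 (186bpm 3/8) — PASS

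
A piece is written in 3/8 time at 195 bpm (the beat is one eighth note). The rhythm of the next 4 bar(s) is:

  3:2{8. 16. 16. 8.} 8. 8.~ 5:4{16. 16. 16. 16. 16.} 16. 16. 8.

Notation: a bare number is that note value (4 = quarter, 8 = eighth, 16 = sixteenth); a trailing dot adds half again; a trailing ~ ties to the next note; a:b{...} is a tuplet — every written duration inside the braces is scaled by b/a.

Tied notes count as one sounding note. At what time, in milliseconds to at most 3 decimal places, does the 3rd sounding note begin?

1. 0.0ms @ 0 + 307.692ms (1)
2. 307.692ms @ 1 + 153.846ms (1/2)
3. 461.538ms @ 3/2 + 153.846ms (1/2)
4. 615.385ms @ 2 + 307.692ms (1)
5. 923.077ms @ 3 + 461.538ms (3/2)
6. 1384.615ms @ 9/2 + 646.154ms (21/10)
7. 2030.769ms @ 33/5 + 184.615ms (3/5)
8. 2215.385ms @ 36/5 + 184.615ms (3/5)
9. 2400.0ms @ 39/5 + 184.615ms (3/5)
10. 2584.615ms @ 42/5 + 184.615ms (3/5)
11. 2769.231ms @ 9 + 230.769ms (3/4)
12. 3000.0ms @ 39/4 + 230.769ms (3/4)
13. 3230.769ms @ 21/2 + 461.538ms (3/2)

note 3 onset = 3/2b = 461.538ms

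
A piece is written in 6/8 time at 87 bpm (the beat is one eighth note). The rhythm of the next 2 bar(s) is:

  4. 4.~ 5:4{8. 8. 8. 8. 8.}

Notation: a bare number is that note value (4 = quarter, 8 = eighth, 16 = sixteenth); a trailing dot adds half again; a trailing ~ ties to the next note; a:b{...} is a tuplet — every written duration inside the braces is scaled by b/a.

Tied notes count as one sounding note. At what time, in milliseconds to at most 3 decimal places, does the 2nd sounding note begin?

note 2 onset = 3b = 2068.966ms

1. 0.0ms @ 0 + 2068.966ms (3)
2. 2068.966ms @ 3 + 2896.552ms (21/5)
3. 4965.517ms @ 36/5 + 827.586ms (6/5)
4. 5793.103ms @ 42/5 + 827.586ms (6/5)
5. 6620.69ms @ 48/5 + 827.586ms (6/5)
6. 7448.276ms @ 54/5 + 827.586ms (6/5)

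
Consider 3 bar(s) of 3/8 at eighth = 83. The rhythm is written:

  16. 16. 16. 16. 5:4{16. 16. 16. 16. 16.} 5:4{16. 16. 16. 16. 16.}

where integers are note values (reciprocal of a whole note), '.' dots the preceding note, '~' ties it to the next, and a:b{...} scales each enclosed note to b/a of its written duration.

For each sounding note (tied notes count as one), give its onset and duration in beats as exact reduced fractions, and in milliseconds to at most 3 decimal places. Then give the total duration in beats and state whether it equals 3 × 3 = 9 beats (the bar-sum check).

1) 0.0ms=0b +542.169ms=3/4b
2) 542.169ms=3/4b +542.169ms=3/4b
3) 1084.337ms=3/2b +542.169ms=3/4b
4) 1626.506ms=9/4b +542.169ms=3/4b
5) 2168.675ms=3b +433.735ms=3/5b
6) 2602.41ms=18/5b +433.735ms=3/5b
7) 3036.145ms=21/5b +433.735ms=3/5b
8) 3469.88ms=24/5b +433.735ms=3/5b
9) 3903.614ms=27/5b +433.735ms=3/5b
10) 4337.349ms=6b +433.735ms=3/5b
11) 4771.084ms=33/5b +433.735ms=3/5b
12) 5204.819ms=36/5b +433.735ms=3/5b
13) 5638.554ms=39/5b +433.735ms=3/5b
14) 6072.289ms=42/5b +433.735ms=3/5b
Σ=9b of 9 (83bpm 3/8) — PASS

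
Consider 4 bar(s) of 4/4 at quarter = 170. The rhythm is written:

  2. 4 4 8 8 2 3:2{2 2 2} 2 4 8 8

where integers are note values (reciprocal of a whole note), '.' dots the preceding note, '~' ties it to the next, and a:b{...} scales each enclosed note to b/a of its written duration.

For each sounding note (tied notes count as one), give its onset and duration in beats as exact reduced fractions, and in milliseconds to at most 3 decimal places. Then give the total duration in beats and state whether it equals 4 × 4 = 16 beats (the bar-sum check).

1) 0.0ms=0b +1058.824ms=3b
2) 1058.824ms=3b +352.941ms=1b
3) 1411.765ms=4b +352.941ms=1b
4) 1764.706ms=5b +176.471ms=1/2b
5) 1941.176ms=11/2b +176.471ms=1/2b
6) 2117.647ms=6b +705.882ms=2b
7) 2823.529ms=8b +470.588ms=4/3b
8) 3294.118ms=28/3b +470.588ms=4/3b
9) 3764.706ms=32/3b +470.588ms=4/3b
10) 4235.294ms=12b +705.882ms=2b
11) 4941.176ms=14b +352.941ms=1b
12) 5294.118ms=15b +176.471ms=1/2b
13) 5470.588ms=31/2b +176.471ms=1/2b
Σ=16b of 16 (170bpm 4/4) — PASS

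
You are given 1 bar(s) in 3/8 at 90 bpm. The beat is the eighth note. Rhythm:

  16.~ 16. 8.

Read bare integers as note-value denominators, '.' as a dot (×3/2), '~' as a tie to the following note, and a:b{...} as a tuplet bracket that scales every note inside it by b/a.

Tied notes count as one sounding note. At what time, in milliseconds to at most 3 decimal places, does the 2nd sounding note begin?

1. 0.0ms @ 0 + 1000.0ms (3/2)
2. 1000.0ms @ 3/2 + 1000.0ms (3/2)

note 2 onset = 3/2b = 1000.0ms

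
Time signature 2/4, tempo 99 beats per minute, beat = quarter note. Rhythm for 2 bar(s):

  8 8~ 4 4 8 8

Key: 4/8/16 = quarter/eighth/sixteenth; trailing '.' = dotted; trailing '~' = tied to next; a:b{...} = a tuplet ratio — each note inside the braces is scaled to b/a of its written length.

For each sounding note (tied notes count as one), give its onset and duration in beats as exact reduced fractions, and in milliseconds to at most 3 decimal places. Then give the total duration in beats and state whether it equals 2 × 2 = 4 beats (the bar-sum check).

1) 0.0ms=0b +303.03ms=1/2b
2) 303.03ms=1/2b +909.091ms=3/2b
3) 1212.121ms=2b +606.061ms=1b
4) 1818.182ms=3b +303.03ms=1/2b
5) 2121.212ms=7/2b +303.03ms=1/2b
Σ=4b of 4 (99bpm 2/4) — PASS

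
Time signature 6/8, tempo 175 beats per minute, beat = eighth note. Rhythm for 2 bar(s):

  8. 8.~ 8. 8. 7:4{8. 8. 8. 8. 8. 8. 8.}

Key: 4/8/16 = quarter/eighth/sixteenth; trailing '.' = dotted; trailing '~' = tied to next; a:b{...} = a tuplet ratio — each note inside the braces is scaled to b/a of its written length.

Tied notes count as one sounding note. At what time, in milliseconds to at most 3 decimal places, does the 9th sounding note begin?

1. 0.0ms @ 0 + 514.286ms (3/2)
2. 514.286ms @ 3/2 + 1028.571ms (3)
3. 1542.857ms @ 9/2 + 514.286ms (3/2)
4. 2057.143ms @ 6 + 293.878ms (6/7)
5. 2351.02ms @ 48/7 + 293.878ms (6/7)
6. 2644.898ms @ 54/7 + 293.878ms (6/7)
7. 2938.776ms @ 60/7 + 293.878ms (6/7)
8. 3232.653ms @ 66/7 + 293.878ms (6/7)
9. 3526.531ms @ 72/7 + 293.878ms (6/7)
10. 3820.408ms @ 78/7 + 293.878ms (6/7)

note 9 onset = 72/7b = 3526.531ms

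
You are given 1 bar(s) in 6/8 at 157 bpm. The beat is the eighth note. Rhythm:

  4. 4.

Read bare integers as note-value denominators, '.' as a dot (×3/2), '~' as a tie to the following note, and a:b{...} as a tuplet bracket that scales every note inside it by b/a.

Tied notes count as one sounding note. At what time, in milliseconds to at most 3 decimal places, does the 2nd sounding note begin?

1. 0.0ms @ 0 + 1146.497ms (3)
2. 1146.497ms @ 3 + 1146.497ms (3)

note 2 onset = 3b = 1146.497ms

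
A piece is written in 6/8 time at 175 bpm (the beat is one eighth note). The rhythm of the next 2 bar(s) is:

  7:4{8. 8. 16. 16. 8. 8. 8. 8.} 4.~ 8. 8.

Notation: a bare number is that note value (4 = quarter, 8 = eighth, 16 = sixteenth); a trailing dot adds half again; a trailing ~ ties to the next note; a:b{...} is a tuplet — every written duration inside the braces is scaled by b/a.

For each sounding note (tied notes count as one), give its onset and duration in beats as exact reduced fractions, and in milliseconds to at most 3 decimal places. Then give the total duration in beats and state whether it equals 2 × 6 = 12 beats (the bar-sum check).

1) 0.0ms=0b +293.878ms=6/7b
2) 293.878ms=6/7b +293.878ms=6/7b
3) 587.755ms=12/7b +146.939ms=3/7b
4) 734.694ms=15/7b +146.939ms=3/7b
5) 881.633ms=18/7b +293.878ms=6/7b
6) 1175.51ms=24/7b +293.878ms=6/7b
7) 1469.388ms=30/7b +293.878ms=6/7b
8) 1763.265ms=36/7b +293.878ms=6/7b
9) 2057.143ms=6b +1542.857ms=9/2b
10) 3600.0ms=21/2b +514.286ms=3/2b
Σ=12b of 12 (175bpm 6/8) — PASS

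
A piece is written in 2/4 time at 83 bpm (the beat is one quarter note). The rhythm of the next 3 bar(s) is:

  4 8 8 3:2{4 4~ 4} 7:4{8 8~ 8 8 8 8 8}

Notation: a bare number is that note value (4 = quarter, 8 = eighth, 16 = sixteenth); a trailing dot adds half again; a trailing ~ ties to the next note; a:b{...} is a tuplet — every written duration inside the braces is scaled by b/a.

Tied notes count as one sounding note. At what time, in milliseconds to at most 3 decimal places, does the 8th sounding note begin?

1. 0.0ms @ 0 + 722.892ms (1)
2. 722.892ms @ 1 + 361.446ms (1/2)
3. 1084.337ms @ 3/2 + 361.446ms (1/2)
4. 1445.783ms @ 2 + 481.928ms (2/3)
5. 1927.711ms @ 8/3 + 963.855ms (4/3)
6. 2891.566ms @ 4 + 206.54ms (2/7)
7. 3098.107ms @ 30/7 + 413.081ms (4/7)
8. 3511.188ms @ 34/7 + 206.54ms (2/7)
9. 3717.728ms @ 36/7 + 206.54ms (2/7)
10. 3924.269ms @ 38/7 + 206.54ms (2/7)
11. 4130.809ms @ 40/7 + 206.54ms (2/7)

note 8 onset = 34/7b = 3511.188ms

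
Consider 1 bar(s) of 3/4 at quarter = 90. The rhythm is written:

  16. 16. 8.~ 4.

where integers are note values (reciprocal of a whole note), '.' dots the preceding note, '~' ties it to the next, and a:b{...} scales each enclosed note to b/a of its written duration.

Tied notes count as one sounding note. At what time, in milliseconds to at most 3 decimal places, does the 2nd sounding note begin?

1. 0.0ms @ 0 + 250.0ms (3/8)
2. 250.0ms @ 3/8 + 250.0ms (3/8)
3. 500.0ms @ 3/4 + 1500.0ms (9/4)

note 2 onset = 3/8b = 250.0ms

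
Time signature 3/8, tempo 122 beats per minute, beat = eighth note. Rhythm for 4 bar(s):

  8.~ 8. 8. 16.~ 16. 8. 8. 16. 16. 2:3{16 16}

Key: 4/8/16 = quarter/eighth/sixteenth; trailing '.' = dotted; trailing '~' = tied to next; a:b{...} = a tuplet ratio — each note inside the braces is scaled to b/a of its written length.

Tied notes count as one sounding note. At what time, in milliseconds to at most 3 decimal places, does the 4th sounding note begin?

note 4 onset = 6b = 2950.82ms

1. 0.0ms @ 0 + 1475.41ms (3)
2. 1475.41ms @ 3 + 737.705ms (3/2)
3. 2213.115ms @ 9/2 + 737.705ms (3/2)
4. 2950.82ms @ 6 + 737.705ms (3/2)
5. 3688.525ms @ 15/2 + 737.705ms (3/2)
6. 4426.23ms @ 9 + 368.852ms (3/4)
7. 4795.082ms @ 39/4 + 368.852ms (3/4)
8. 5163.934ms @ 21/2 + 368.852ms (3/4)
9. 5532.787ms @ 45/4 + 368.852ms (3/4)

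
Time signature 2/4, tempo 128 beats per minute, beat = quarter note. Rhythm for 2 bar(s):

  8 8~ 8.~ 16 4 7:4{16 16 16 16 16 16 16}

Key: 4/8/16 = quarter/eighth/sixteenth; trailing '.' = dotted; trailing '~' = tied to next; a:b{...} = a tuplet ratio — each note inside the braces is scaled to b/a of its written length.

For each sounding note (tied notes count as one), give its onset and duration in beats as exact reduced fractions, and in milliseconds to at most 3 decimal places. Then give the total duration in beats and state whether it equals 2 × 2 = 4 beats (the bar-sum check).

1) 0.0ms=0b +234.375ms=1/2b
2) 234.375ms=1/2b +703.125ms=3/2b
3) 937.5ms=2b +468.75ms=1b
4) 1406.25ms=3b +66.964ms=1/7b
5) 1473.214ms=22/7b +66.964ms=1/7b
6) 1540.179ms=23/7b +66.964ms=1/7b
7) 1607.143ms=24/7b +66.964ms=1/7b
8) 1674.107ms=25/7b +66.964ms=1/7b
9) 1741.071ms=26/7b +66.964ms=1/7b
10) 1808.036ms=27/7b +66.964ms=1/7b
Σ=4b of 4 (128bpm 2/4) — PASS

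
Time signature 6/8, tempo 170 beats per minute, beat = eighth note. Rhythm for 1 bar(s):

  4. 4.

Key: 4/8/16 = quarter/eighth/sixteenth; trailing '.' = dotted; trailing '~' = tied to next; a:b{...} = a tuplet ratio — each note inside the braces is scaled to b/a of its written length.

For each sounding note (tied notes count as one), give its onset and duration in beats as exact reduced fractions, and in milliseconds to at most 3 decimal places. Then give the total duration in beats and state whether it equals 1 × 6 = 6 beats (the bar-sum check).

1) 0.0ms=0b +1058.824ms=3b
2) 1058.824ms=3b +1058.824ms=3b
Σ=6b of 6 (170bpm 6/8) — PASS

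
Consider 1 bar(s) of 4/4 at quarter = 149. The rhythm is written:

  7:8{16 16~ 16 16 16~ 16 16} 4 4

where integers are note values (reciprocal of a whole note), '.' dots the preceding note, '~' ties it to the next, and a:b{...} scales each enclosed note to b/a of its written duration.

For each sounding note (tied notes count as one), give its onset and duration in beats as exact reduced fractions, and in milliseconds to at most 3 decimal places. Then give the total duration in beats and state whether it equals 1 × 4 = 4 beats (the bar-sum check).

1) 0.0ms=0b +115.053ms=2/7b
2) 115.053ms=2/7b +230.105ms=4/7b
3) 345.158ms=6/7b +115.053ms=2/7b
4) 460.211ms=8/7b +230.105ms=4/7b
5) 690.316ms=12/7b +115.053ms=2/7b
6) 805.369ms=2b +402.685ms=1b
7) 1208.054ms=3b +402.685ms=1b
Σ=4b of 4 (149bpm 4/4) — PASS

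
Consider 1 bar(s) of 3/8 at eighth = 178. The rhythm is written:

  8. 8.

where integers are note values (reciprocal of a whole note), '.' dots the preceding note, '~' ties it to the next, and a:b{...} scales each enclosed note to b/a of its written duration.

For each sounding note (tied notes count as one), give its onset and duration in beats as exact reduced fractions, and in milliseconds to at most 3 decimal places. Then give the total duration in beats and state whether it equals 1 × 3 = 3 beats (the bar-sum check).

1) 0.0ms=0b +505.618ms=3/2b
2) 505.618ms=3/2b +505.618ms=3/2b
Σ=3b of 3 (178bpm 3/8) — PASS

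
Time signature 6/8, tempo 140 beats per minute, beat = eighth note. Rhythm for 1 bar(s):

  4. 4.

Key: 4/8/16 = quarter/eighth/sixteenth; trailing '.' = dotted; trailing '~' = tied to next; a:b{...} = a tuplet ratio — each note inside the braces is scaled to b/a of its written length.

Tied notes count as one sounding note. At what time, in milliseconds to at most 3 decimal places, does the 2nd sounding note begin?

note 2 onset = 3b = 1285.714ms

1. 0.0ms @ 0 + 1285.714ms (3)
2. 1285.714ms @ 3 + 1285.714ms (3)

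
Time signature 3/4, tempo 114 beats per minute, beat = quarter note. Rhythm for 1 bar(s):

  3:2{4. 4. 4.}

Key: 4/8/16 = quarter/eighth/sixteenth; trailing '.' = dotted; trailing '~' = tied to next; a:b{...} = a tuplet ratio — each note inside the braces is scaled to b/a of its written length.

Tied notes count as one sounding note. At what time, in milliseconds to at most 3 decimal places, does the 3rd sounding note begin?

1. 0.0ms @ 0 + 526.316ms (1)
2. 526.316ms @ 1 + 526.316ms (1)
3. 1052.632ms @ 2 + 526.316ms (1)

note 3 onset = 2b = 1052.632ms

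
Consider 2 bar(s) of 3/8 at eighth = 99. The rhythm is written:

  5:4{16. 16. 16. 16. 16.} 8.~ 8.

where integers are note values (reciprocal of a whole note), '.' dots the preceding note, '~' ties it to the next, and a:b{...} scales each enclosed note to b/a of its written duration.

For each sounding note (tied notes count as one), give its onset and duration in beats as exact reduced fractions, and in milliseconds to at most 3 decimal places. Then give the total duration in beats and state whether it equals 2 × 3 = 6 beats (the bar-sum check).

1) 0.0ms=0b +363.636ms=3/5b
2) 363.636ms=3/5b +363.636ms=3/5b
3) 727.273ms=6/5b +363.636ms=3/5b
4) 1090.909ms=9/5b +363.636ms=3/5b
5) 1454.545ms=12/5b +363.636ms=3/5b
6) 1818.182ms=3b +1818.182ms=3b
Σ=6b of 6 (99bpm 3/8) — PASS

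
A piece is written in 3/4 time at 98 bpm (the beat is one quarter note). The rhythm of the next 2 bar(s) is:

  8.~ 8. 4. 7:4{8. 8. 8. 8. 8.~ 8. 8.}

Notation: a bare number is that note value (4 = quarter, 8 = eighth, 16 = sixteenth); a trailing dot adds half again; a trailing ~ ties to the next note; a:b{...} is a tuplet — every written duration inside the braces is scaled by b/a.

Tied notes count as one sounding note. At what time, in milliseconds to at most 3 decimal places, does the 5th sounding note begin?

note 5 onset = 27/7b = 2361.516ms

1. 0.0ms @ 0 + 918.367ms (3/2)
2. 918.367ms @ 3/2 + 918.367ms (3/2)
3. 1836.735ms @ 3 + 262.391ms (3/7)
4. 2099.125ms @ 24/7 + 262.391ms (3/7)
5. 2361.516ms @ 27/7 + 262.391ms (3/7)
6. 2623.907ms @ 30/7 + 262.391ms (3/7)
7. 2886.297ms @ 33/7 + 524.781ms (6/7)
8. 3411.079ms @ 39/7 + 262.391ms (3/7)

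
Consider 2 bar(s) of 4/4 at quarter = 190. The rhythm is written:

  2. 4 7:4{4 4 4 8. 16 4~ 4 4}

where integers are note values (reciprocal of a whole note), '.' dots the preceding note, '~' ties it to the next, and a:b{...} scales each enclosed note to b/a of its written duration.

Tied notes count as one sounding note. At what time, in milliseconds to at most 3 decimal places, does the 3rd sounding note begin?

1. 0.0ms @ 0 + 947.368ms (3)
2. 947.368ms @ 3 + 315.789ms (1)
3. 1263.158ms @ 4 + 180.451ms (4/7)
4. 1443.609ms @ 32/7 + 180.451ms (4/7)
5. 1624.06ms @ 36/7 + 180.451ms (4/7)
6. 1804.511ms @ 40/7 + 135.338ms (3/7)
7. 1939.85ms @ 43/7 + 45.113ms (1/7)
8. 1984.962ms @ 44/7 + 360.902ms (8/7)
9. 2345.865ms @ 52/7 + 180.451ms (4/7)

note 3 onset = 4b = 1263.158ms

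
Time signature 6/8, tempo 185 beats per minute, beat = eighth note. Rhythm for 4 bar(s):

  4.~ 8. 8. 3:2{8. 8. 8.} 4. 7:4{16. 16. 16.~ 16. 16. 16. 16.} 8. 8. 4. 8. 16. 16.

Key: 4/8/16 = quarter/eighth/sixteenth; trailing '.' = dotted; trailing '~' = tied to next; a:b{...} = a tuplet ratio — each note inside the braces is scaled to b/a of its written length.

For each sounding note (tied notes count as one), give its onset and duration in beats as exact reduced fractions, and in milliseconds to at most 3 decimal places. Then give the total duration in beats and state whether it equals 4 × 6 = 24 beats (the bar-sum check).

1) 0.0ms=0b +1459.459ms=9/2b
2) 1459.459ms=9/2b +486.486ms=3/2b
3) 1945.946ms=6b +324.324ms=1b
4) 2270.27ms=7b +324.324ms=1b
5) 2594.595ms=8b +324.324ms=1b
6) 2918.919ms=9b +972.973ms=3b
7) 3891.892ms=12b +138.996ms=3/7b
8) 4030.888ms=87/7b +138.996ms=3/7b
9) 4169.884ms=90/7b +277.992ms=6/7b
10) 4447.876ms=96/7b +138.996ms=3/7b
11) 4586.873ms=99/7b +138.996ms=3/7b
12) 4725.869ms=102/7b +138.996ms=3/7b
13) 4864.865ms=15b +486.486ms=3/2b
14) 5351.351ms=33/2b +486.486ms=3/2b
15) 5837.838ms=18b +972.973ms=3b
16) 6810.811ms=21b +486.486ms=3/2b
17) 7297.297ms=45/2b +243.243ms=3/4b
18) 7540.541ms=93/4b +243.243ms=3/4b
Σ=24b of 24 (185bpm 6/8) — PASS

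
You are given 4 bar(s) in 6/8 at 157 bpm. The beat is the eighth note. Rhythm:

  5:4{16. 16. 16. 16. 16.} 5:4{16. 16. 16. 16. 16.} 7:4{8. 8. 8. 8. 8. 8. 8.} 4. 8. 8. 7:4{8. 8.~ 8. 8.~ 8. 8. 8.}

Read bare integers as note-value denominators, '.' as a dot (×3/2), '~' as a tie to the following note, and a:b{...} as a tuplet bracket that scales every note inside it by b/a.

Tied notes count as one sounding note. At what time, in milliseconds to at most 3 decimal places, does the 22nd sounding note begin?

note 22 onset = 132/7b = 7206.551ms

1. 0.0ms @ 0 + 229.299ms (3/5)
2. 229.299ms @ 3/5 + 229.299ms (3/5)
3. 458.599ms @ 6/5 + 229.299ms (3/5)
4. 687.898ms @ 9/5 + 229.299ms (3/5)
5. 917.197ms @ 12/5 + 229.299ms (3/5)
6. 1146.497ms @ 3 + 229.299ms (3/5)
7. 1375.796ms @ 18/5 + 229.299ms (3/5)
8. 1605.096ms @ 21/5 + 229.299ms (3/5)
9. 1834.395ms @ 24/5 + 229.299ms (3/5)
10. 2063.694ms @ 27/5 + 229.299ms (3/5)
11. 2292.994ms @ 6 + 327.571ms (6/7)
12. 2620.564ms @ 48/7 + 327.571ms (6/7)
13. 2948.135ms @ 54/7 + 327.571ms (6/7)
14. 3275.705ms @ 60/7 + 327.571ms (6/7)
15. 3603.276ms @ 66/7 + 327.571ms (6/7)
16. 3930.846ms @ 72/7 + 327.571ms (6/7)
17. 4258.417ms @ 78/7 + 327.571ms (6/7)
18. 4585.987ms @ 12 + 1146.497ms (3)
19. 5732.484ms @ 15 + 573.248ms (3/2)
20. 6305.732ms @ 33/2 + 573.248ms (3/2)
21. 6878.981ms @ 18 + 327.571ms (6/7)
22. 7206.551ms @ 132/7 + 655.141ms (12/7)
23. 7861.692ms @ 144/7 + 655.141ms (12/7)
24. 8516.833ms @ 156/7 + 327.571ms (6/7)
25. 8844.404ms @ 162/7 + 327.571ms (6/7)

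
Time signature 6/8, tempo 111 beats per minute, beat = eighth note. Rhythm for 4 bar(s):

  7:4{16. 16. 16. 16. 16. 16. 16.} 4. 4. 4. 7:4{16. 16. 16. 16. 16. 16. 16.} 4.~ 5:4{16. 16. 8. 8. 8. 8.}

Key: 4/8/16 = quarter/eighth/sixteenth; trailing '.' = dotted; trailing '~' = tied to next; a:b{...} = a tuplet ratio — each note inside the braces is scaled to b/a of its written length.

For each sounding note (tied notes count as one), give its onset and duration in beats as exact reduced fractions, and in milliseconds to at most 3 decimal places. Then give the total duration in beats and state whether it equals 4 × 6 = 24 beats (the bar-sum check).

1) 0.0ms=0b +231.66ms=3/7b
2) 231.66ms=3/7b +231.66ms=3/7b
3) 463.32ms=6/7b +231.66ms=3/7b
4) 694.981ms=9/7b +231.66ms=3/7b
5) 926.641ms=12/7b +231.66ms=3/7b
6) 1158.301ms=15/7b +231.66ms=3/7b
7) 1389.961ms=18/7b +231.66ms=3/7b
8) 1621.622ms=3b +1621.622ms=3b
9) 3243.243ms=6b +1621.622ms=3b
10) 4864.865ms=9b +1621.622ms=3b
11) 6486.486ms=12b +231.66ms=3/7b
12) 6718.147ms=87/7b +231.66ms=3/7b
13) 6949.807ms=90/7b +231.66ms=3/7b
14) 7181.467ms=93/7b +231.66ms=3/7b
15) 7413.127ms=96/7b +231.66ms=3/7b
16) 7644.788ms=99/7b +231.66ms=3/7b
17) 7876.448ms=102/7b +231.66ms=3/7b
18) 8108.108ms=15b +1945.946ms=18/5b
19) 10054.054ms=93/5b +324.324ms=3/5b
20) 10378.378ms=96/5b +648.649ms=6/5b
21) 11027.027ms=102/5b +648.649ms=6/5b
22) 11675.676ms=108/5b +648.649ms=6/5b
23) 12324.324ms=114/5b +648.649ms=6/5b
Σ=24b of 24 (111bpm 6/8) — PASS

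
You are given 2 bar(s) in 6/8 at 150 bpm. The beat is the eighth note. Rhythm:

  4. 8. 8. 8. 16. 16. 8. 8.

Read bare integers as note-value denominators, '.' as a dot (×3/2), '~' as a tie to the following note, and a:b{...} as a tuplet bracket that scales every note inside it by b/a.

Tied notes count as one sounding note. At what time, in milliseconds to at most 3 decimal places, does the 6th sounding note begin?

1. 0.0ms @ 0 + 1200.0ms (3)
2. 1200.0ms @ 3 + 600.0ms (3/2)
3. 1800.0ms @ 9/2 + 600.0ms (3/2)
4. 2400.0ms @ 6 + 600.0ms (3/2)
5. 3000.0ms @ 15/2 + 300.0ms (3/4)
6. 3300.0ms @ 33/4 + 300.0ms (3/4)
7. 3600.0ms @ 9 + 600.0ms (3/2)
8. 4200.0ms @ 21/2 + 600.0ms (3/2)

note 6 onset = 33/4b = 3300.0ms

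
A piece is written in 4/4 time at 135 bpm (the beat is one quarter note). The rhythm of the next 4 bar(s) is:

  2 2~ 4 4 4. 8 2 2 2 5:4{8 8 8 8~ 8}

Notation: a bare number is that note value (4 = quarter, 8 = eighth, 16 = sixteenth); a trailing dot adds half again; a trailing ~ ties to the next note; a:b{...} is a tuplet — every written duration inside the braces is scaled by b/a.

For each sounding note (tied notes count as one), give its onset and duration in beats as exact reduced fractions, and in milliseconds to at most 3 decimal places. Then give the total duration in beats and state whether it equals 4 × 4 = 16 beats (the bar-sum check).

1) 0.0ms=0b +888.889ms=2b
2) 888.889ms=2b +1333.333ms=3b
3) 2222.222ms=5b +444.444ms=1b
4) 2666.667ms=6b +666.667ms=3/2b
5) 3333.333ms=15/2b +222.222ms=1/2b
6) 3555.556ms=8b +888.889ms=2b
7) 4444.444ms=10b +888.889ms=2b
8) 5333.333ms=12b +888.889ms=2b
9) 6222.222ms=14b +177.778ms=2/5b
10) 6400.0ms=72/5b +177.778ms=2/5b
11) 6577.778ms=74/5b +177.778ms=2/5b
12) 6755.556ms=76/5b +355.556ms=4/5b
Σ=16b of 16 (135bpm 4/4) — PASS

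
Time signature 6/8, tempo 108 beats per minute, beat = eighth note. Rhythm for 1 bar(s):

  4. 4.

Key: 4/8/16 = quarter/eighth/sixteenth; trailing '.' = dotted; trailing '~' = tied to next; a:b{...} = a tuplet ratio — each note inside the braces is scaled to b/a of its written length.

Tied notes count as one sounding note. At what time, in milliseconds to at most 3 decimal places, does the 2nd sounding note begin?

1. 0.0ms @ 0 + 1666.667ms (3)
2. 1666.667ms @ 3 + 1666.667ms (3)

note 2 onset = 3b = 1666.667ms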